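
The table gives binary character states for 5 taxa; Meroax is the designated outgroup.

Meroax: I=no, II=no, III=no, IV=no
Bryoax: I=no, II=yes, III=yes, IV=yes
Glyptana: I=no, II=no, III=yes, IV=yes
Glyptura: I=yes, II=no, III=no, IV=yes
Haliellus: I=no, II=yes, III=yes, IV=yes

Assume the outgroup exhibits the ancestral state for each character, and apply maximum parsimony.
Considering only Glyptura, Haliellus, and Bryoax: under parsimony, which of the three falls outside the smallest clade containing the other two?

Glyptura

The outgroup has state 'no' for every character, so 'yes' is the derived state throughout.
I: derived state 'yes' in Glyptura only — an autapomorphy, so it tells us nothing about relationships among taxa.
II: derived state 'yes' in Bryoax and Haliellus only — synapomorphy for {Bryoax, Haliellus}.
Only Bryoax, Glyptana, and Haliellus show the derived state 'yes' for III, supporting them as a clade.
All ingroup taxa share the derived state 'yes' for IV; it defines the ingroup but does not resolve relationships within it.
Most parsimonious ingroup topology: (((Bryoax,Haliellus),Glyptana),Glyptura).
Haliellus and Bryoax share a more recent common ancestor with each other than either does with Glyptura, so Glyptura is the least closely related of the three.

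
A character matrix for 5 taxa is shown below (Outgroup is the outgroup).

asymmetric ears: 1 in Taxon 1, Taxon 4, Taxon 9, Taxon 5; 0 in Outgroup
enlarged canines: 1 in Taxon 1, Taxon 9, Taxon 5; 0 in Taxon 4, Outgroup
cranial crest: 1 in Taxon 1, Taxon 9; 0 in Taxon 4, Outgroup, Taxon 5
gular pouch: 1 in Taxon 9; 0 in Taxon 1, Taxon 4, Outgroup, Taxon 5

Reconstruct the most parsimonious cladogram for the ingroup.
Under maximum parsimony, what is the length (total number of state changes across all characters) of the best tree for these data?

4

The outgroup has state '0' for every character, so '1' is the derived state throughout.
All ingroup taxa share the derived state '1' for asymmetric ears; it defines the ingroup but does not resolve relationships within it.
enlarged canines: derived state '1' in Taxon 1, Taxon 5, and Taxon 9 only — synapomorphy for {Taxon 1, Taxon 5, Taxon 9}.
Only Taxon 1 and Taxon 9 show the derived state '1' for cranial crest, supporting them as a clade.
gular pouch: derived state '1' in Taxon 9 only — an autapomorphy, so it tells us nothing about relationships among taxa.
Most parsimonious ingroup topology: (((Taxon 1,Taxon 9),Taxon 5),Taxon 4).
Changes per character on this tree: asymmetric ears: 1; enlarged canines: 1; cranial crest: 1; gular pouch: 1.
Total = 4.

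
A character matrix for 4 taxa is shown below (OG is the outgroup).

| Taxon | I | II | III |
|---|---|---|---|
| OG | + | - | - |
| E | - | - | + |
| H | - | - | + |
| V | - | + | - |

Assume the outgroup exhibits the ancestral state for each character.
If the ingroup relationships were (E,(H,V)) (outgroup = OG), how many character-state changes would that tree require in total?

4

Map each character onto (E,(H,V)) (rooted by OG) and count the minimum state changes it requires (Fitch parsimony):
I: 1; II: 1; III: 2.
Total tree length = 4.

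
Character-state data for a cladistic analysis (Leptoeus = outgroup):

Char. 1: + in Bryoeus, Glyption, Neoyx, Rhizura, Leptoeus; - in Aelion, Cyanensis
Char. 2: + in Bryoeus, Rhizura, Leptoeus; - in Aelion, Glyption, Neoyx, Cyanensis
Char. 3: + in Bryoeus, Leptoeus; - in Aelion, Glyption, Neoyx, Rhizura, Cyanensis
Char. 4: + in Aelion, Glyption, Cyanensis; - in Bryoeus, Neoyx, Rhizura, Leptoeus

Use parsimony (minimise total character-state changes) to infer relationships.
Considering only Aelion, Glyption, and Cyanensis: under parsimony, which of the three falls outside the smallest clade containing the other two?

Glyption

Character polarity is set by the outgroup: the derived state is whichever differs from the outgroup's state, so for Char. 1, Char. 2, Char. 3 the derived state is '-', and for the remaining characters it is '+'.
Char. 1: derived state '-' in Aelion and Cyanensis only — synapomorphy for {Aelion, Cyanensis}.
Char. 2: derived state '-' in Aelion, Cyanensis, Glyption, and Neoyx only — synapomorphy for {Aelion, Cyanensis, Glyption, Neoyx}.
Only Aelion, Cyanensis, Glyption, Neoyx, and Rhizura show the derived state '-' for Char. 3, supporting them as a clade.
Char. 4 (derived state '+') is shared by Aelion, Cyanensis, and Glyption — a synapomorphy uniting that clade.
Most parsimonious ingroup topology: ((((Glyption,(Cyanensis,Aelion)),Neoyx),Rhizura),Bryoeus).
Aelion and Cyanensis share a more recent common ancestor with each other than either does with Glyption, so Glyption is the least closely related of the three.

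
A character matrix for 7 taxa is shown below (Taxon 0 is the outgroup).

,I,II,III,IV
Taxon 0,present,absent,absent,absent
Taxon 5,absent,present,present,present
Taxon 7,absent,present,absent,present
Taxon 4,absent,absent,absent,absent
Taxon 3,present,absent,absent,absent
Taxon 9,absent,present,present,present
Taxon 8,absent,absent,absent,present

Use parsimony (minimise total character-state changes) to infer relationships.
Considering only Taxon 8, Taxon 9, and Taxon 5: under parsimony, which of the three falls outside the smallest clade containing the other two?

Taxon 8

Character polarity is set by the outgroup: the derived state is whichever differs from the outgroup's state, so for I the derived state is 'absent', and for the remaining characters it is 'present'.
I: derived state 'absent' in Taxon 4, Taxon 5, Taxon 7, Taxon 8, and Taxon 9 only — synapomorphy for {Taxon 4, Taxon 5, Taxon 7, Taxon 8, Taxon 9}.
Only Taxon 5, Taxon 7, and Taxon 9 show the derived state 'present' for II, supporting them as a clade.
III: derived state 'present' in Taxon 5 and Taxon 9 only — synapomorphy for {Taxon 5, Taxon 9}.
Only Taxon 5, Taxon 7, Taxon 8, and Taxon 9 show the derived state 'present' for IV, supporting them as a clade.
Most parsimonious ingroup topology: (((((Taxon 5,Taxon 9),Taxon 7),Taxon 8),Taxon 4),Taxon 3).
Taxon 9 and Taxon 5 share a more recent common ancestor with each other than either does with Taxon 8, so Taxon 8 is the least closely related of the three.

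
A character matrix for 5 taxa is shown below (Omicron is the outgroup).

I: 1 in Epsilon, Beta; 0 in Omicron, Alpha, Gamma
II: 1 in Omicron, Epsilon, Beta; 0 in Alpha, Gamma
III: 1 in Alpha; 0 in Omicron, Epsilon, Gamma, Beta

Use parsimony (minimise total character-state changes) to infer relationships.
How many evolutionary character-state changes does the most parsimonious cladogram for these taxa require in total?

3

Character polarity is set by the outgroup: the derived state is whichever differs from the outgroup's state, so for II the derived state is '0', and for the remaining characters it is '1'.
Only Beta and Epsilon show the derived state '1' for I, supporting them as a clade.
Only Alpha and Gamma show the derived state '0' for II, supporting them as a clade.
III (derived state '1') is unique to Alpha (autapomorphy; uninformative for grouping).
Most parsimonious ingroup topology: ((Alpha,Gamma),(Epsilon,Beta)).
Changes per character on this tree: I: 1; II: 1; III: 1.
Total = 3.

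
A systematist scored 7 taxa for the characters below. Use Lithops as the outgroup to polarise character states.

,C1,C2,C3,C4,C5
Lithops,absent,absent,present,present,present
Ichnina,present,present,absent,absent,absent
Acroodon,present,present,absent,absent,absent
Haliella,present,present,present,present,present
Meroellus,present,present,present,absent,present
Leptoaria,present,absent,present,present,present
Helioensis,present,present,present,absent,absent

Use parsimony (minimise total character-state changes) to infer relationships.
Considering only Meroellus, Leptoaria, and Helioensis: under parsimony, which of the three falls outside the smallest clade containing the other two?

Leptoaria

Character polarity is set by the outgroup: the derived state is whichever differs from the outgroup's state, so for C3, C4, C5 the derived state is 'absent', and for the remaining characters it is 'present'.
All ingroup taxa share the derived state 'present' for C1; it defines the ingroup but does not resolve relationships within it.
C2 (derived state 'present') is shared by Acroodon, Haliella, Helioensis, Ichnina, and Meroellus — a synapomorphy uniting that clade.
C3: derived state 'absent' in Acroodon and Ichnina only — synapomorphy for {Acroodon, Ichnina}.
C4: derived state 'absent' in Acroodon, Helioensis, Ichnina, and Meroellus only — synapomorphy for {Acroodon, Helioensis, Ichnina, Meroellus}.
C5 (derived state 'absent') is shared by Acroodon, Helioensis, and Ichnina — a synapomorphy uniting that clade.
Most parsimonious ingroup topology: (((((Ichnina,Acroodon),Helioensis),Meroellus),Haliella),Leptoaria).
Meroellus and Helioensis share a more recent common ancestor with each other than either does with Leptoaria, so Leptoaria is the least closely related of the three.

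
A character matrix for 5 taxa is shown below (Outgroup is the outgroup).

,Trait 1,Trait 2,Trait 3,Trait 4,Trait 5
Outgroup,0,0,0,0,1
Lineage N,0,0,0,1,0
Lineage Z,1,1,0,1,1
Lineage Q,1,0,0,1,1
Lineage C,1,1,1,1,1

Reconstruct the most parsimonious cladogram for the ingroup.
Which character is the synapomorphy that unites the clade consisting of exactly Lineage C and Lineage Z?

Character polarity is set by the outgroup: the derived state is whichever differs from the outgroup's state, so for Trait 5 the derived state is '0', and for the remaining characters it is '1'.
Trait 1: derived state '1' in Lineage C, Lineage Q, and Lineage Z only — synapomorphy for {Lineage C, Lineage Q, Lineage Z}.
Trait 2: derived state '1' in Lineage C and Lineage Z only — synapomorphy for {Lineage C, Lineage Z}.
Trait 3 (derived state '1') is unique to Lineage C (autapomorphy; uninformative for grouping).
Trait 4 (derived state '1') is shared by all ingroup taxa — unites the whole ingroup.
Trait 5: derived state '0' in Lineage N only — an autapomorphy, so it tells us nothing about relationships among taxa.
Most parsimonious ingroup topology: (Lineage N,((Lineage Z,Lineage C),Lineage Q)).
The clade {Lineage C, Lineage Z} is supported by Trait 2: its derived state '1' occurs in exactly those taxa and in no other taxon (including the outgroup).

Trait 2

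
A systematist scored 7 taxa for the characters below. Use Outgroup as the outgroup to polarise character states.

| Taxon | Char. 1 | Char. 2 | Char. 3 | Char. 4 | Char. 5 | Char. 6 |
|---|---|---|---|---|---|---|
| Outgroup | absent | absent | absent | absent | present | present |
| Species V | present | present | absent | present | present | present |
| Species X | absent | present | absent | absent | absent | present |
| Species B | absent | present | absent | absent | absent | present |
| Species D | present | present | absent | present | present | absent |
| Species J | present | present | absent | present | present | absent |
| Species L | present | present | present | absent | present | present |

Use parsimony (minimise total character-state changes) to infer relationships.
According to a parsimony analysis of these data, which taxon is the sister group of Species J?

Character polarity is set by the outgroup: the derived state is whichever differs from the outgroup's state, so for Char. 5, Char. 6 the derived state is 'absent', and for the remaining characters it is 'present'.
Char. 1: derived state 'present' in Species D, Species J, Species L, and Species V only — synapomorphy for {Species D, Species J, Species L, Species V}.
All ingroup taxa share the derived state 'present' for Char. 2; it defines the ingroup but does not resolve relationships within it.
Char. 3: derived state 'present' in Species L only — an autapomorphy, so it tells us nothing about relationships among taxa.
Only Species D, Species J, and Species V show the derived state 'present' for Char. 4, supporting them as a clade.
Char. 5: derived state 'absent' in Species B and Species X only — synapomorphy for {Species B, Species X}.
Char. 6 (derived state 'absent') is shared by Species D and Species J — a synapomorphy uniting that clade.
Most parsimonious ingroup topology: (((Species V,(Species D,Species J)),Species L),(Species X,Species B)).
Species J and Species D form a cherry on this tree, so they are sister taxa.

Species D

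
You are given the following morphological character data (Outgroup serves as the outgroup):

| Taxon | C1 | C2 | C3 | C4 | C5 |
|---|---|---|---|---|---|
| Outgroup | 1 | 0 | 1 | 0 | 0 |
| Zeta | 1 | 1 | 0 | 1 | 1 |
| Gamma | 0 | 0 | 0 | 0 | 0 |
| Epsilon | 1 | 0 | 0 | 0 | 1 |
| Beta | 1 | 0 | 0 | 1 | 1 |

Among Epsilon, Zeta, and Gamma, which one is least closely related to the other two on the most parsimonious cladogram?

Character polarity is set by the outgroup: the derived state is whichever differs from the outgroup's state, so for C1, C3 the derived state is '0', and for the remaining characters it is '1'.
C1 (derived state '0') is unique to Gamma (autapomorphy; uninformative for grouping).
C2 (derived state '1') is unique to Zeta (autapomorphy; uninformative for grouping).
All ingroup taxa share the derived state '0' for C3; it defines the ingroup but does not resolve relationships within it.
C4: derived state '1' in Beta and Zeta only — synapomorphy for {Beta, Zeta}.
C5 (derived state '1') is shared by Beta, Epsilon, and Zeta — a synapomorphy uniting that clade.
Most parsimonious ingroup topology: (((Zeta,Beta),Epsilon),Gamma).
Epsilon and Zeta share a more recent common ancestor with each other than either does with Gamma, so Gamma is the least closely related of the three.

Gamma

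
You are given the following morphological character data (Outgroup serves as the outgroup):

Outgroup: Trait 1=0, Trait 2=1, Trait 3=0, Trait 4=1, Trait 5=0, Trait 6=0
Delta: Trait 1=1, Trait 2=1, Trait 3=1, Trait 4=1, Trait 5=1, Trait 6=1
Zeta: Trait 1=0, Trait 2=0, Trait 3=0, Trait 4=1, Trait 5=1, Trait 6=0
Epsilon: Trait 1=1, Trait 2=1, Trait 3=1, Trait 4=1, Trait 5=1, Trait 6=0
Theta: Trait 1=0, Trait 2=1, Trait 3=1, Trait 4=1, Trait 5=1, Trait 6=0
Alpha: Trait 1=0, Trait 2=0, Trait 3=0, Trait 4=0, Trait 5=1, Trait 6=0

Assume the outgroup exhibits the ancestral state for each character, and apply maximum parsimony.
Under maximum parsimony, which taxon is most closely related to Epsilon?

Delta

Character polarity is set by the outgroup: the derived state is whichever differs from the outgroup's state, so for Trait 2, Trait 4 the derived state is '0', and for the remaining characters it is '1'.
Only Delta and Epsilon show the derived state '1' for Trait 1, supporting them as a clade.
Only Alpha and Zeta show the derived state '0' for Trait 2, supporting them as a clade.
Trait 3 (derived state '1') is shared by Delta, Epsilon, and Theta — a synapomorphy uniting that clade.
Trait 4 (derived state '0') is unique to Alpha (autapomorphy; uninformative for grouping).
Trait 5 (derived state '1') is shared by all ingroup taxa — unites the whole ingroup.
Trait 6: derived state '1' in Delta only — an autapomorphy, so it tells us nothing about relationships among taxa.
Most parsimonious ingroup topology: (((Delta,Epsilon),Theta),(Zeta,Alpha)).
Epsilon and Delta form a cherry on this tree, so they are sister taxa.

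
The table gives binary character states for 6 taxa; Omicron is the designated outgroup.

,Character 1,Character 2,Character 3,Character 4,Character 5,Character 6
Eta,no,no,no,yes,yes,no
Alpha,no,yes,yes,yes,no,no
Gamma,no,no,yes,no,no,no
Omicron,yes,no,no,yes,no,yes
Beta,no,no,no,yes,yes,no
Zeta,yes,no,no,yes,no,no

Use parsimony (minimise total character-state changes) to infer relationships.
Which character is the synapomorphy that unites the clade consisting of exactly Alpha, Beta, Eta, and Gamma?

Character polarity is set by the outgroup: the derived state is whichever differs from the outgroup's state, so for Character 1, Character 4, Character 6 the derived state is 'no', and for the remaining characters it is 'yes'.
Character 1 (derived state 'no') is shared by Alpha, Beta, Eta, and Gamma — a synapomorphy uniting that clade.
Character 2: derived state 'yes' in Alpha only — an autapomorphy, so it tells us nothing about relationships among taxa.
Only Alpha and Gamma show the derived state 'yes' for Character 3, supporting them as a clade.
Character 4 (derived state 'no') is unique to Gamma (autapomorphy; uninformative for grouping).
Only Beta and Eta show the derived state 'yes' for Character 5, supporting them as a clade.
Character 6 (derived state 'no') is shared by all ingroup taxa — unites the whole ingroup.
Most parsimonious ingroup topology: (Zeta,((Eta,Beta),(Gamma,Alpha))).
The clade {Alpha, Beta, Eta, Gamma} is supported by Character 1: its derived state 'no' occurs in exactly those taxa and in no other taxon (including the outgroup).

Character 1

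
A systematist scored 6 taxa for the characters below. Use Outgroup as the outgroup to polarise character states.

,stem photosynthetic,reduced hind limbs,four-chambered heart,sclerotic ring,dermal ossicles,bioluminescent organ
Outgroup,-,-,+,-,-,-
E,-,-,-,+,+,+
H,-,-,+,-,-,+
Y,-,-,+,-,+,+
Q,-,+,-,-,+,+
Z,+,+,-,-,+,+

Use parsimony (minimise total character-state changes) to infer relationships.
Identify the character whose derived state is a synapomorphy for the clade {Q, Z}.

Character polarity is set by the outgroup: the derived state is whichever differs from the outgroup's state, so for four-chambered heart the derived state is '-', and for the remaining characters it is '+'.
stem photosynthetic: derived state '+' in Z only — an autapomorphy, so it tells us nothing about relationships among taxa.
reduced hind limbs: derived state '+' in Q and Z only — synapomorphy for {Q, Z}.
four-chambered heart (derived state '-') is shared by E, Q, and Z — a synapomorphy uniting that clade.
sclerotic ring: derived state '+' in E only — an autapomorphy, so it tells us nothing about relationships among taxa.
dermal ossicles (derived state '+') is shared by E, Q, Y, and Z — a synapomorphy uniting that clade.
All ingroup taxa share the derived state '+' for bioluminescent organ; it defines the ingroup but does not resolve relationships within it.
Most parsimonious ingroup topology: (((E,(Q,Z)),Y),H).
The clade {Q, Z} is supported by reduced hind limbs: its derived state '+' occurs in exactly those taxa and in no other taxon (including the outgroup).

reduced hind limbs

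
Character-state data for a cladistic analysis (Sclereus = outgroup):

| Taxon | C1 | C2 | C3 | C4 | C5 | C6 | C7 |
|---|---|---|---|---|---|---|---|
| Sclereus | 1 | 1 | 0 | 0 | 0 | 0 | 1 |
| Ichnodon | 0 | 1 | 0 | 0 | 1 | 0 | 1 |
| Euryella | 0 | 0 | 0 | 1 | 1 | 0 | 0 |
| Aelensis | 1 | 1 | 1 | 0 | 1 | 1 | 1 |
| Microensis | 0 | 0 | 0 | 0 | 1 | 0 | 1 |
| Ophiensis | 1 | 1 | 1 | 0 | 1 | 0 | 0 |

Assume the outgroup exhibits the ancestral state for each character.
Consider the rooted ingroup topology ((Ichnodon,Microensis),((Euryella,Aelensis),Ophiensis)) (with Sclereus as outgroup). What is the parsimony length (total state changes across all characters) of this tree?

11

Map each character onto ((Ichnodon,Microensis),((Euryella,Aelensis),Ophiensis)) (rooted by Sclereus) and count the minimum state changes it requires (Fitch parsimony):
C1: 2; C2: 2; C3: 2; C4: 1; C5: 1; C6: 1; C7: 2.
Total tree length = 11.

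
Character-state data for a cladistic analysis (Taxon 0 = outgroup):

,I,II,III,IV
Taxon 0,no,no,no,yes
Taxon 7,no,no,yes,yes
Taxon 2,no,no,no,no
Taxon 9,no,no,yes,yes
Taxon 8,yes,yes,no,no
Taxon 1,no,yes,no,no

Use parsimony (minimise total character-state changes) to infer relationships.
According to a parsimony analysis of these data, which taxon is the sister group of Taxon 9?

Taxon 7

Character polarity is set by the outgroup: the derived state is whichever differs from the outgroup's state, so for IV the derived state is 'no', and for the remaining characters it is 'yes'.
I (derived state 'yes') is unique to Taxon 8 (autapomorphy; uninformative for grouping).
Only Taxon 1 and Taxon 8 show the derived state 'yes' for II, supporting them as a clade.
Only Taxon 7 and Taxon 9 show the derived state 'yes' for III, supporting them as a clade.
Only Taxon 1, Taxon 2, and Taxon 8 show the derived state 'no' for IV, supporting them as a clade.
Most parsimonious ingroup topology: ((Taxon 7,Taxon 9),(Taxon 2,(Taxon 8,Taxon 1))).
Taxon 9 and Taxon 7 form a cherry on this tree, so they are sister taxa.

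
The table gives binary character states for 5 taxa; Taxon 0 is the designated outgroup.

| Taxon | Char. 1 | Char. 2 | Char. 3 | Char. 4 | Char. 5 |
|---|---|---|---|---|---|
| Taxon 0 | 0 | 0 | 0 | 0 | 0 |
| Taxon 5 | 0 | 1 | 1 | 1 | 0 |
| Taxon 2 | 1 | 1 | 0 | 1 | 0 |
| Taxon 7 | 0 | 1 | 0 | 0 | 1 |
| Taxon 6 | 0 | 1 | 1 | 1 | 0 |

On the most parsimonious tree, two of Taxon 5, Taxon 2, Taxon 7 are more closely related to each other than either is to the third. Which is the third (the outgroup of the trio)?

The outgroup has state '0' for every character, so '1' is the derived state throughout.
Char. 1 (derived state '1') is unique to Taxon 2 (autapomorphy; uninformative for grouping).
All ingroup taxa share the derived state '1' for Char. 2; it defines the ingroup but does not resolve relationships within it.
Only Taxon 5 and Taxon 6 show the derived state '1' for Char. 3, supporting them as a clade.
Char. 4: derived state '1' in Taxon 2, Taxon 5, and Taxon 6 only — synapomorphy for {Taxon 2, Taxon 5, Taxon 6}.
Char. 5: derived state '1' in Taxon 7 only — an autapomorphy, so it tells us nothing about relationships among taxa.
Most parsimonious ingroup topology: (((Taxon 6,Taxon 5),Taxon 2),Taxon 7).
Taxon 2 and Taxon 5 share a more recent common ancestor with each other than either does with Taxon 7, so Taxon 7 is the least closely related of the three.

Taxon 7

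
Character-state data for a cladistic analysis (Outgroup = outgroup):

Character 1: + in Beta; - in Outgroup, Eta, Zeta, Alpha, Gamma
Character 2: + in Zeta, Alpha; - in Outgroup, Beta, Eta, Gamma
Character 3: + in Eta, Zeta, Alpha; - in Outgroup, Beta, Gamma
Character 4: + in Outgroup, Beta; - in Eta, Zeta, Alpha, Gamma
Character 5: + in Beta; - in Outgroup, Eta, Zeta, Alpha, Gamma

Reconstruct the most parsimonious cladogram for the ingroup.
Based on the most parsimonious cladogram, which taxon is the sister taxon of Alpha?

Zeta

Character polarity is set by the outgroup: the derived state is whichever differs from the outgroup's state, so for Character 4 the derived state is '-', and for the remaining characters it is '+'.
Character 1: derived state '+' in Beta only — an autapomorphy, so it tells us nothing about relationships among taxa.
Character 2 (derived state '+') is shared by Alpha and Zeta — a synapomorphy uniting that clade.
Character 3: derived state '+' in Alpha, Eta, and Zeta only — synapomorphy for {Alpha, Eta, Zeta}.
Only Alpha, Eta, Gamma, and Zeta show the derived state '-' for Character 4, supporting them as a clade.
Character 5: derived state '+' in Beta only — an autapomorphy, so it tells us nothing about relationships among taxa.
Most parsimonious ingroup topology: (Beta,((Eta,(Zeta,Alpha)),Gamma)).
Alpha and Zeta form a cherry on this tree, so they are sister taxa.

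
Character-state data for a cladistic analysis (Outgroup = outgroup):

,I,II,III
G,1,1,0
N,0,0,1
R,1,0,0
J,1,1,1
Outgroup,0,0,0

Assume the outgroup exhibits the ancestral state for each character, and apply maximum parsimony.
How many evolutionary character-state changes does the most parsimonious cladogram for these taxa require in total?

The outgroup has state '0' for every character, so '1' is the derived state throughout.
I (derived state '1') is shared by G, J, and R — a synapomorphy uniting that clade.
II (derived state '1') is shared by G and J — a synapomorphy uniting that clade.
III groups J and N, which is incompatible with the clades supported by the remaining characters; treating it as convergent (homoplasy) costs fewer steps than any alternative tree.
Most parsimonious ingroup topology: ((R,(J,G)),N).
Changes per character on this tree: I: 1; II: 1; III: 2.
Total = 4.

4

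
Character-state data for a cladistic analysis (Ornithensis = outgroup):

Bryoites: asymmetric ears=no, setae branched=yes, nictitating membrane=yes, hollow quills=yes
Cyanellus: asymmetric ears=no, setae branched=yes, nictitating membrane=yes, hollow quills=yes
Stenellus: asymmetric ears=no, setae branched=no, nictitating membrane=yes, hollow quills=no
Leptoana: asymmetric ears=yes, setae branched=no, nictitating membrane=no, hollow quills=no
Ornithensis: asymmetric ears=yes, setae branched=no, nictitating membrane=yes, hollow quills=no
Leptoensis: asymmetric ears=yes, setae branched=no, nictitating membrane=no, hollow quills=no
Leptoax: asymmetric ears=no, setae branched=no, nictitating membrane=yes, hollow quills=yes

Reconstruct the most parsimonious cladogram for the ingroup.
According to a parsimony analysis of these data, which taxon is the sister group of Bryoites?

Cyanellus

Character polarity is set by the outgroup: the derived state is whichever differs from the outgroup's state, so for asymmetric ears, nictitating membrane the derived state is 'no', and for the remaining characters it is 'yes'.
Only Bryoites, Cyanellus, Leptoax, and Stenellus show the derived state 'no' for asymmetric ears, supporting them as a clade.
Only Bryoites and Cyanellus show the derived state 'yes' for setae branched, supporting them as a clade.
nictitating membrane (derived state 'no') is shared by Leptoana and Leptoensis — a synapomorphy uniting that clade.
Only Bryoites, Cyanellus, and Leptoax show the derived state 'yes' for hollow quills, supporting them as a clade.
Most parsimonious ingroup topology: ((((Cyanellus,Bryoites),Leptoax),Stenellus),(Leptoana,Leptoensis)).
Bryoites and Cyanellus form a cherry on this tree, so they are sister taxa.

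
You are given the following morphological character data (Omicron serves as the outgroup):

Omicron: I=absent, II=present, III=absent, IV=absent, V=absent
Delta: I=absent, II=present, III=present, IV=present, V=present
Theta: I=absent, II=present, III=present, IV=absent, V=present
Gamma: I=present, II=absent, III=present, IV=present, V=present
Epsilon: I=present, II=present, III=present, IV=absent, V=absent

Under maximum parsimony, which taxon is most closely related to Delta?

Gamma

Character polarity is set by the outgroup: the derived state is whichever differs from the outgroup's state, so for II the derived state is 'absent', and for the remaining characters it is 'present'.
I (state 'present') occurs in Epsilon and Gamma but conflicts with the nesting implied by the other characters — most parsimoniously interpreted as homoplasy.
II (derived state 'absent') is unique to Gamma (autapomorphy; uninformative for grouping).
III (derived state 'present') is shared by all ingroup taxa — unites the whole ingroup.
IV (derived state 'present') is shared by Delta and Gamma — a synapomorphy uniting that clade.
V (derived state 'present') is shared by Delta, Gamma, and Theta — a synapomorphy uniting that clade.
Most parsimonious ingroup topology: (Epsilon,((Gamma,Delta),Theta)).
Delta and Gamma form a cherry on this tree, so they are sister taxa.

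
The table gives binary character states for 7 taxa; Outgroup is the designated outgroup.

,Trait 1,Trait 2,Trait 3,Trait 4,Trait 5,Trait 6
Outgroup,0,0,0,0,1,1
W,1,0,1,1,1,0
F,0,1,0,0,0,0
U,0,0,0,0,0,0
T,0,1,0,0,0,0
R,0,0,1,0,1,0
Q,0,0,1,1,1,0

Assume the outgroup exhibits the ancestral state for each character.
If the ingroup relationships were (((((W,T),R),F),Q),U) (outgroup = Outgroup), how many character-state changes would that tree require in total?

Map each character onto (((((W,T),R),F),Q),U) (rooted by Outgroup) and count the minimum state changes it requires (Fitch parsimony):
Trait 1: 1; Trait 2: 2; Trait 3: 3; Trait 4: 2; Trait 5: 3; Trait 6: 1.
Total tree length = 12.

12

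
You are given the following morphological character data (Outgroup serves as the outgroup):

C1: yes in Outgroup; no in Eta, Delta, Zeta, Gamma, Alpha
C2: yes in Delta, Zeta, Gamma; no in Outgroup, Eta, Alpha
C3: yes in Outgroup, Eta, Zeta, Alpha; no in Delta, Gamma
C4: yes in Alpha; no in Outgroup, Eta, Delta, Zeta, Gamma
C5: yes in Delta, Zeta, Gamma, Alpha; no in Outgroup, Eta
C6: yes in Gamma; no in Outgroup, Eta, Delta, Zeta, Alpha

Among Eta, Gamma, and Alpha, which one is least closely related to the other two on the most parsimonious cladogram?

Eta

Character polarity is set by the outgroup: the derived state is whichever differs from the outgroup's state, so for C1, C3 the derived state is 'no', and for the remaining characters it is 'yes'.
C1 (derived state 'no') is shared by all ingroup taxa — unites the whole ingroup.
C2 (derived state 'yes') is shared by Delta, Gamma, and Zeta — a synapomorphy uniting that clade.
C3 (derived state 'no') is shared by Delta and Gamma — a synapomorphy uniting that clade.
C4: derived state 'yes' in Alpha only — an autapomorphy, so it tells us nothing about relationships among taxa.
Only Alpha, Delta, Gamma, and Zeta show the derived state 'yes' for C5, supporting them as a clade.
C6: derived state 'yes' in Gamma only — an autapomorphy, so it tells us nothing about relationships among taxa.
Most parsimonious ingroup topology: (Eta,(((Delta,Gamma),Zeta),Alpha)).
Gamma and Alpha share a more recent common ancestor with each other than either does with Eta, so Eta is the least closely related of the three.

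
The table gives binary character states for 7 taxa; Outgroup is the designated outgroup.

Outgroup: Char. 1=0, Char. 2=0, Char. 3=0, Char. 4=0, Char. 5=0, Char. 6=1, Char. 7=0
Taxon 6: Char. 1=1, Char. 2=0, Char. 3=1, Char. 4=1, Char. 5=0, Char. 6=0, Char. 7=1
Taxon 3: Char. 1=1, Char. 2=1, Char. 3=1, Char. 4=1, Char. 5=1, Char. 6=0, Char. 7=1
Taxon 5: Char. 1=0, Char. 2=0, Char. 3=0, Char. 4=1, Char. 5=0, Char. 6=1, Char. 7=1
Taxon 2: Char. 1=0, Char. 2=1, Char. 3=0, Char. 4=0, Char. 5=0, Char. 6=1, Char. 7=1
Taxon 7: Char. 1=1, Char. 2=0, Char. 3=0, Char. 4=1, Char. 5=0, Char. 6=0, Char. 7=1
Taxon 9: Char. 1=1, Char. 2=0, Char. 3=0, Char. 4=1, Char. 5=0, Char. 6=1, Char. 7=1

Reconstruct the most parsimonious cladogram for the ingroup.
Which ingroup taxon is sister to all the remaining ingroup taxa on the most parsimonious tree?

Taxon 2

Character polarity is set by the outgroup: the derived state is whichever differs from the outgroup's state, so for Char. 6 the derived state is '0', and for the remaining characters it is '1'.
Only Taxon 3, Taxon 6, Taxon 7, and Taxon 9 show the derived state '1' for Char. 1, supporting them as a clade.
Char. 2 groups Taxon 2 and Taxon 3, which is incompatible with the clades supported by the remaining characters; treating it as convergent (homoplasy) costs fewer steps than any alternative tree.
Char. 3 (derived state '1') is shared by Taxon 3 and Taxon 6 — a synapomorphy uniting that clade.
Char. 4: derived state '1' in Taxon 3, Taxon 5, Taxon 6, Taxon 7, and Taxon 9 only — synapomorphy for {Taxon 3, Taxon 5, Taxon 6, Taxon 7, Taxon 9}.
Char. 5: derived state '1' in Taxon 3 only — an autapomorphy, so it tells us nothing about relationships among taxa.
Char. 6 (derived state '0') is shared by Taxon 3, Taxon 6, and Taxon 7 — a synapomorphy uniting that clade.
All ingroup taxa share the derived state '1' for Char. 7; it defines the ingroup but does not resolve relationships within it.
Most parsimonious ingroup topology: (((((Taxon 6,Taxon 3),Taxon 7),Taxon 9),Taxon 5),Taxon 2).
Taxon 2 is sister to the clade containing all other ingroup taxa, so it is the earliest-diverging (most basal) ingroup lineage.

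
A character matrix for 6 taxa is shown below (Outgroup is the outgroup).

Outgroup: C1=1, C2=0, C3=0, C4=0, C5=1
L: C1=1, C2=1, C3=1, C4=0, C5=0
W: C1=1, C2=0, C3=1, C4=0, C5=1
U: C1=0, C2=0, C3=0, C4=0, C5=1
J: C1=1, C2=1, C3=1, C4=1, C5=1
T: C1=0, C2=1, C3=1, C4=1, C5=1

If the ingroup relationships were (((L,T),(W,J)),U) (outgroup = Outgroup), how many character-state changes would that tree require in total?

8

Map each character onto (((L,T),(W,J)),U) (rooted by Outgroup) and count the minimum state changes it requires (Fitch parsimony):
C1: 2; C2: 2; C3: 1; C4: 2; C5: 1.
Total tree length = 8.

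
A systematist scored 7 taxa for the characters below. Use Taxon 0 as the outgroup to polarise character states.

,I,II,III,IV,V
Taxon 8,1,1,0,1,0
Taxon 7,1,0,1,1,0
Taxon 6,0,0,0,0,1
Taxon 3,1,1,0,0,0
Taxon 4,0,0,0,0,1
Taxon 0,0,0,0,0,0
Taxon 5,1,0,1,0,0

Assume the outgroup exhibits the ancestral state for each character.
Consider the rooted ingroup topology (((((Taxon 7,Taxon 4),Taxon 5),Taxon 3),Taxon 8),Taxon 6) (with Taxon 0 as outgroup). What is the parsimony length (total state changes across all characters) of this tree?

Map each character onto (((((Taxon 7,Taxon 4),Taxon 5),Taxon 3),Taxon 8),Taxon 6) (rooted by Taxon 0) and count the minimum state changes it requires (Fitch parsimony):
I: 2; II: 2; III: 2; IV: 2; V: 2.
Total tree length = 10.

10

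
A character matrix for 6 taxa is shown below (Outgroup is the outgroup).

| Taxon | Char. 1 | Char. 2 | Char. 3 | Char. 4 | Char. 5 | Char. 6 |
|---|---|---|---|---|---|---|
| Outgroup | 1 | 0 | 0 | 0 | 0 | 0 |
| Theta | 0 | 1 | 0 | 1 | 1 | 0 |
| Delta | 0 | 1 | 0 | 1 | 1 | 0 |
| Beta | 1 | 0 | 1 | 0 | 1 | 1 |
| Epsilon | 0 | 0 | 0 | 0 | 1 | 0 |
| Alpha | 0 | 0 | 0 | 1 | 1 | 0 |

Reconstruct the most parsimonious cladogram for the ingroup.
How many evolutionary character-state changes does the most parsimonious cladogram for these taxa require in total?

Character polarity is set by the outgroup: the derived state is whichever differs from the outgroup's state, so for Char. 1 the derived state is '0', and for the remaining characters it is '1'.
Char. 1 (derived state '0') is shared by Alpha, Delta, Epsilon, and Theta — a synapomorphy uniting that clade.
Char. 2: derived state '1' in Delta and Theta only — synapomorphy for {Delta, Theta}.
Char. 3: derived state '1' in Beta only — an autapomorphy, so it tells us nothing about relationships among taxa.
Char. 4: derived state '1' in Alpha, Delta, and Theta only — synapomorphy for {Alpha, Delta, Theta}.
All ingroup taxa share the derived state '1' for Char. 5; it defines the ingroup but does not resolve relationships within it.
Char. 6: derived state '1' in Beta only — an autapomorphy, so it tells us nothing about relationships among taxa.
Most parsimonious ingroup topology: ((((Theta,Delta),Alpha),Epsilon),Beta).
Changes per character on this tree: Char. 1: 1; Char. 2: 1; Char. 3: 1; Char. 4: 1; Char. 5: 1; Char. 6: 1.
Total = 6.

6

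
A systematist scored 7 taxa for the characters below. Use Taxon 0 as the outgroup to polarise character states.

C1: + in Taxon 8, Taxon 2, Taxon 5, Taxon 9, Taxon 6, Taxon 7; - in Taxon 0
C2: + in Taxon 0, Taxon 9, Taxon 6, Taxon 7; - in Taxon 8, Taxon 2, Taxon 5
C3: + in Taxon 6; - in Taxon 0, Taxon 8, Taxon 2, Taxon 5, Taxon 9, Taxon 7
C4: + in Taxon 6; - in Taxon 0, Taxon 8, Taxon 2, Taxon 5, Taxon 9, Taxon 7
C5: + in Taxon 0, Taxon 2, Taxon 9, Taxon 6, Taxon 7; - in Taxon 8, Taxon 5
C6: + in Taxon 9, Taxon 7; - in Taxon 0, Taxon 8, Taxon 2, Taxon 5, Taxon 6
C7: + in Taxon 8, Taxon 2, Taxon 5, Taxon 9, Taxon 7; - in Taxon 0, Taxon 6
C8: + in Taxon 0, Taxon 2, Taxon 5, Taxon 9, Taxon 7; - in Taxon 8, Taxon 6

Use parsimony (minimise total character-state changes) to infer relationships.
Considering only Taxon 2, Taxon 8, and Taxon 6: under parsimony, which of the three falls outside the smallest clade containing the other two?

Character polarity is set by the outgroup: the derived state is whichever differs from the outgroup's state, so for C2, C5, C8 the derived state is '-', and for the remaining characters it is '+'.
All ingroup taxa share the derived state '+' for C1; it defines the ingroup but does not resolve relationships within it.
Only Taxon 2, Taxon 5, and Taxon 8 show the derived state '-' for C2, supporting them as a clade.
C3: derived state '+' in Taxon 6 only — an autapomorphy, so it tells us nothing about relationships among taxa.
C4 (derived state '+') is unique to Taxon 6 (autapomorphy; uninformative for grouping).
C5: derived state '-' in Taxon 5 and Taxon 8 only — synapomorphy for {Taxon 5, Taxon 8}.
C6: derived state '+' in Taxon 7 and Taxon 9 only — synapomorphy for {Taxon 7, Taxon 9}.
C7 (derived state '+') is shared by Taxon 2, Taxon 5, Taxon 7, Taxon 8, and Taxon 9 — a synapomorphy uniting that clade.
C8 groups Taxon 6 and Taxon 8, which is incompatible with the clades supported by the remaining characters; treating it as convergent (homoplasy) costs fewer steps than any alternative tree.
Most parsimonious ingroup topology: ((((Taxon 8,Taxon 5),Taxon 2),(Taxon 9,Taxon 7)),Taxon 6).
Taxon 8 and Taxon 2 share a more recent common ancestor with each other than either does with Taxon 6, so Taxon 6 is the least closely related of the three.

Taxon 6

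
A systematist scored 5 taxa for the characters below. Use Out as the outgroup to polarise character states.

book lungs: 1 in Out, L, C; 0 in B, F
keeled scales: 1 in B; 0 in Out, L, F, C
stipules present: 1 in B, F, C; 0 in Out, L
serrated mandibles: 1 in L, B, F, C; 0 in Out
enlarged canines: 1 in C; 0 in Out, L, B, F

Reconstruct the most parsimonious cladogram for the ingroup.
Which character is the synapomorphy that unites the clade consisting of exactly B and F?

book lungs

Character polarity is set by the outgroup: the derived state is whichever differs from the outgroup's state, so for book lungs the derived state is '0', and for the remaining characters it is '1'.
book lungs (derived state '0') is shared by B and F — a synapomorphy uniting that clade.
keeled scales: derived state '1' in B only — an autapomorphy, so it tells us nothing about relationships among taxa.
stipules present: derived state '1' in B, C, and F only — synapomorphy for {B, C, F}.
serrated mandibles (derived state '1') is shared by all ingroup taxa — unites the whole ingroup.
enlarged canines: derived state '1' in C only — an autapomorphy, so it tells us nothing about relationships among taxa.
Most parsimonious ingroup topology: (L,((B,F),C)).
The clade {B, F} is supported by book lungs: its derived state '0' occurs in exactly those taxa and in no other taxon (including the outgroup).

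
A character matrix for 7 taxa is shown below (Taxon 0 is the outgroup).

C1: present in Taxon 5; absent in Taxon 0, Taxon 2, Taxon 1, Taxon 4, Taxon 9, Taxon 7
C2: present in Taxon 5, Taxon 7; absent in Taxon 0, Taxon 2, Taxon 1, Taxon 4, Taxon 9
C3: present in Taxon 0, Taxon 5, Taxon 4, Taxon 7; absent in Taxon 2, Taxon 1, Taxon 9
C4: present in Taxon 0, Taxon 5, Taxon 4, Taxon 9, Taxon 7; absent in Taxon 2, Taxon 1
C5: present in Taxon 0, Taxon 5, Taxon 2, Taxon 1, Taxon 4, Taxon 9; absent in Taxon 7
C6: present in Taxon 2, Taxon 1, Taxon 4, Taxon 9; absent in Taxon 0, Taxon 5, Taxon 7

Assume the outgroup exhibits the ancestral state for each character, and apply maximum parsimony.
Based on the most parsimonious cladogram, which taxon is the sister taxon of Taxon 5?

Character polarity is set by the outgroup: the derived state is whichever differs from the outgroup's state, so for C3, C4, C5 the derived state is 'absent', and for the remaining characters it is 'present'.
C1: derived state 'present' in Taxon 5 only — an autapomorphy, so it tells us nothing about relationships among taxa.
C2: derived state 'present' in Taxon 5 and Taxon 7 only — synapomorphy for {Taxon 5, Taxon 7}.
C3 (derived state 'absent') is shared by Taxon 1, Taxon 2, and Taxon 9 — a synapomorphy uniting that clade.
Only Taxon 1 and Taxon 2 show the derived state 'absent' for C4, supporting them as a clade.
C5: derived state 'absent' in Taxon 7 only — an autapomorphy, so it tells us nothing about relationships among taxa.
Only Taxon 1, Taxon 2, Taxon 4, and Taxon 9 show the derived state 'present' for C6, supporting them as a clade.
Most parsimonious ingroup topology: ((Taxon 5,Taxon 7),(((Taxon 2,Taxon 1),Taxon 9),Taxon 4)).
Taxon 5 and Taxon 7 form a cherry on this tree, so they are sister taxa.

Taxon 7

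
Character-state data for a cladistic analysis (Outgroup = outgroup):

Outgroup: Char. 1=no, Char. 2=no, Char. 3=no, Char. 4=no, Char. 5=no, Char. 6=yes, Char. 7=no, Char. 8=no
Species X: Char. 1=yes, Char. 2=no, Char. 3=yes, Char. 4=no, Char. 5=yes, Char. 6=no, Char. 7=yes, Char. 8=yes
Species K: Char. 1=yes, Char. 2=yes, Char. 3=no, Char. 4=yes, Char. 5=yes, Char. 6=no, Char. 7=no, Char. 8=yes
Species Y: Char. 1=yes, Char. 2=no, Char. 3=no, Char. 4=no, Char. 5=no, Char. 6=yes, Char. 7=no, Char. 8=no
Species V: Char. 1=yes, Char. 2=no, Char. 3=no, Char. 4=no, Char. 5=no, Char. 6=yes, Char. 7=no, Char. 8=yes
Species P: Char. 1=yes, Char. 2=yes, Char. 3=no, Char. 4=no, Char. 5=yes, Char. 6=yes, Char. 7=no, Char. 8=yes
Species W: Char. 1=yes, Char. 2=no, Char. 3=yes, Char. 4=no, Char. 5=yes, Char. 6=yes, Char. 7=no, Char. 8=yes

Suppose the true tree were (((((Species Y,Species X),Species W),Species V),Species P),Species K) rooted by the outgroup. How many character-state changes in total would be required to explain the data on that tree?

14

Map each character onto (((((Species Y,Species X),Species W),Species V),Species P),Species K) (rooted by Outgroup) and count the minimum state changes it requires (Fitch parsimony):
Char. 1: 1; Char. 2: 2; Char. 3: 2; Char. 4: 1; Char. 5: 3; Char. 6: 2; Char. 7: 1; Char. 8: 2.
Total tree length = 14.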